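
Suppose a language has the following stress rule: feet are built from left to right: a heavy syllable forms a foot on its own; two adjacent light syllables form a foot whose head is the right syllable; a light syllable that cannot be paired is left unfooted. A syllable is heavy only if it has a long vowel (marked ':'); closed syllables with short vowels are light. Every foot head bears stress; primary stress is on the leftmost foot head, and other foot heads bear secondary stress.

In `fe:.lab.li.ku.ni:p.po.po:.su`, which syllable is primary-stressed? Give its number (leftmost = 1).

1

Weights: 1 fe: H, 2 lab L, 3 li L, 4 ku L, 5 ni:p H, 6 po L, 7 po: H, 8 su L.
Parse left to right (heavy = foot alone; LL = one foot; stranded L unfooted): (ˈfe:) (lab.ˈli) ku (ˈni:p) po (ˈpo:) su.
Foot heads: 1, 3, 5, 7.
Primary stress on the leftmost head = syllable 1.
Primary stress: syllable 1 → ˈfe:.lab.li.ku.ni:p.po.po:.su.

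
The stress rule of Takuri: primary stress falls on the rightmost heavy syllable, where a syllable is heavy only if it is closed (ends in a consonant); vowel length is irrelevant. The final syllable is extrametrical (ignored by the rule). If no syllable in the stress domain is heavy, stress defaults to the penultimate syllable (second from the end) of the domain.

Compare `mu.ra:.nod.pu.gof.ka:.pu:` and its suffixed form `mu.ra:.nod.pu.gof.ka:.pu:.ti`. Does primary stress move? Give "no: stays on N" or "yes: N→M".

Base `mu.ra:.nod.pu.gof.ka:.pu:` (7 syllables):
  The final syllable (7, pu:) is extrametrical; the stress domain is syllables 1–6.
  Weights: 1 mu L, 2 ra: L, 3 nod H, 4 pu L, 5 gof H, 6 ka: L.
  Heavy syllables in the domain: 3, 5. The rightmost is syllable 5 (gof).
  → primary stress on syllable 5.
Suffixed `mu.ra:.nod.pu.gof.ka:.pu:.ti` (8 syllables):
  The final syllable (8, ti) is extrametrical; the stress domain is syllables 1–7.
  Weights: 1 mu L, 2 ra: L, 3 nod H, 4 pu L, 5 gof H, 6 ka: L, 7 pu: L.
  Heavy syllables in the domain: 3, 5. The rightmost is syllable 5 (gof).
  → primary stress on syllable 5.

no: stays on 5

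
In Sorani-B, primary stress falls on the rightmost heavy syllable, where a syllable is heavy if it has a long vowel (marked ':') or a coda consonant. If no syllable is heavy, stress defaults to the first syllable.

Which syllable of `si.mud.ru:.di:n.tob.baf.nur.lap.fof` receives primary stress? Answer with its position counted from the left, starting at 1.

9

Weights: 1 si L, 2 mud H, 3 ru: H, 4 di:n H, 5 tob H, 6 baf H, 7 nur H, 8 lap H, 9 fof H.
Heavy syllables in the domain: 2, 3, 4, 5, 6, 7, 8, 9. The rightmost is syllable 9 (fof).
Primary stress: syllable 9 → si.mud.ru:.di:n.tob.baf.nur.lap.ˈfof.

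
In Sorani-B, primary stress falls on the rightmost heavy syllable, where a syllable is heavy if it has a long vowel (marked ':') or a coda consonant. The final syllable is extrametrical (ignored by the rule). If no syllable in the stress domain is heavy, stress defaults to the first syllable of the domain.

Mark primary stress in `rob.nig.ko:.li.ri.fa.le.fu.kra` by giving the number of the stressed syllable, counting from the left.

The final syllable (9, kra) is extrametrical; the stress domain is syllables 1–8.
Weights: 1 rob H, 2 nig H, 3 ko: H, 4 li L, 5 ri L, 6 fa L, 7 le L, 8 fu L.
Heavy syllables in the domain: 1, 2, 3. The rightmost is syllable 3 (ko:).
Primary stress: syllable 3 → rob.nig.ˈko:.li.ri.fa.le.fu.kra.

3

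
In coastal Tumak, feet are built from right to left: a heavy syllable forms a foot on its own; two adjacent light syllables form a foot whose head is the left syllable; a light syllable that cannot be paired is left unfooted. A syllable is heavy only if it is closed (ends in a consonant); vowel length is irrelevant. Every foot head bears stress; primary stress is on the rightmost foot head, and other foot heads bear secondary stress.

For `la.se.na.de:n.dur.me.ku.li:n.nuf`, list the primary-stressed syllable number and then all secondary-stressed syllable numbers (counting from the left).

Weights: 1 la L, 2 se L, 3 na L, 4 de:n H, 5 dur H, 6 me L, 7 ku L, 8 li:n H, 9 nuf H.
Parse right to left (heavy = foot alone; LL = one foot; stranded L unfooted): la (ˈse.na) (ˈde:n) (ˈdur) (ˈme.ku) (ˈli:n) (ˈnuf).
Foot heads: 2, 4, 5, 6, 8, 9.
Primary stress on the rightmost head = syllable 9.
Secondary stress on 2, 4, 5, 6, 8: la.ˌse.na.ˌde:n.ˌdur.ˌme.ku.ˌli:n.ˈnuf.

primary 9, secondary 2, 4, 5, 6, 8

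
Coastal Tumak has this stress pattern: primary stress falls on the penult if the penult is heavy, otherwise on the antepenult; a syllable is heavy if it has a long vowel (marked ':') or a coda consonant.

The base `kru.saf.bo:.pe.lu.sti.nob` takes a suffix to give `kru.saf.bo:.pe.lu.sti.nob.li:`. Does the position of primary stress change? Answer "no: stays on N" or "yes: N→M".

yes: 5→7

Base `kru.saf.bo:.pe.lu.sti.nob` (7 syllables):
  Weights: 5 lu L, 6 sti L, 7 nob H.
  The penult (syllable 6, sti) is light, so stress falls on the antepenult (syllable 5, lu).
  → primary stress on syllable 5.
Suffixed `kru.saf.bo:.pe.lu.sti.nob.li:` (8 syllables):
  Weights: 6 sti L, 7 nob H, 8 li: H.
  The penult (syllable 7, nob) is heavy, so it takes stress.
  → primary stress on syllable 7.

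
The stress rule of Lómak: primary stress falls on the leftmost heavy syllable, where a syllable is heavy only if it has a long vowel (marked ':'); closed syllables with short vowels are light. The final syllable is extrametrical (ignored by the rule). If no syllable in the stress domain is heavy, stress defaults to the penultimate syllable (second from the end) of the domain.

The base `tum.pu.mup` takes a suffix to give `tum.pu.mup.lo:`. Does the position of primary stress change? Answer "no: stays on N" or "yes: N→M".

yes: 1→2

Base `tum.pu.mup` (3 syllables):
  The final syllable (3, mup) is extrametrical; the stress domain is syllables 1–2.
  Weights: 1 tum L, 2 pu L.
  No heavy syllable in the domain; default to the penultimate syllable (second from the end) of the domain = syllable 1.
  → primary stress on syllable 1.
Suffixed `tum.pu.mup.lo:` (4 syllables):
  The final syllable (4, lo:) is extrametrical; the stress domain is syllables 1–3.
  Weights: 1 tum L, 2 pu L, 3 mup L.
  No heavy syllable in the domain; default to the penultimate syllable (second from the end) of the domain = syllable 2.
  → primary stress on syllable 2.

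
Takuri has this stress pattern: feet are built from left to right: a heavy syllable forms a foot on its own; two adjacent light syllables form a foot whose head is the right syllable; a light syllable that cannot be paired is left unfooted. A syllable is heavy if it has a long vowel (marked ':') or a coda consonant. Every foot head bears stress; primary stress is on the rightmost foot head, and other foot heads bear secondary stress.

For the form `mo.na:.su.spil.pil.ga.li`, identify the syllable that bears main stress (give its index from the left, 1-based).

7

Weights: 1 mo L, 2 na: H, 3 su L, 4 spil H, 5 pil H, 6 ga L, 7 li L.
Parse left to right (heavy = foot alone; LL = one foot; stranded L unfooted): mo (ˈna:) su (ˈspil) (ˈpil) (ga.ˈli).
Foot heads: 2, 4, 5, 7.
Primary stress on the rightmost head = syllable 7.
Primary stress: syllable 7 → mo.na:.su.spil.pil.ga.ˈli.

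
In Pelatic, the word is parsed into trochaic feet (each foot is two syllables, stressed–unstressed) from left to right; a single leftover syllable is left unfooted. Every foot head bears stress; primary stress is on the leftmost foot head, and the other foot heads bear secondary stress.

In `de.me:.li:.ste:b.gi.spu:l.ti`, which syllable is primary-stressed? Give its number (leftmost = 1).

1

Parse left to right into trochaic (ˈσσ) feet: (ˈde.me:) (ˈli:.ste:b) (ˈgi.spu:l) ti. Syllable 7 is left unfooted.
Foot heads (stressed positions): 1, 3, 5.
End Rule Leftmost: primary stress on the leftmost head = syllable 1.
Primary stress: syllable 1 → ˈde.me:.li:.ste:b.gi.spu:l.ti.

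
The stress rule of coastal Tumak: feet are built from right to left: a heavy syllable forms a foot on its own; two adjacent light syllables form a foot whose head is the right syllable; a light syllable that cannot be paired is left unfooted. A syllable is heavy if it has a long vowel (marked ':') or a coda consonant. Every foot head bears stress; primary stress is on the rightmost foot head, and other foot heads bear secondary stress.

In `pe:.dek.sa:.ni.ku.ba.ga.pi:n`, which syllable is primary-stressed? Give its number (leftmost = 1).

8

Weights: 1 pe: H, 2 dek H, 3 sa: H, 4 ni L, 5 ku L, 6 ba L, 7 ga L, 8 pi:n H.
Parse right to left (heavy = foot alone; LL = one foot; stranded L unfooted): (ˈpe:) (ˈdek) (ˈsa:) (ni.ˈku) (ba.ˈga) (ˈpi:n).
Foot heads: 1, 2, 3, 5, 7, 8.
Primary stress on the rightmost head = syllable 8.
Primary stress: syllable 8 → pe:.dek.sa:.ni.ku.ba.ga.ˈpi:n.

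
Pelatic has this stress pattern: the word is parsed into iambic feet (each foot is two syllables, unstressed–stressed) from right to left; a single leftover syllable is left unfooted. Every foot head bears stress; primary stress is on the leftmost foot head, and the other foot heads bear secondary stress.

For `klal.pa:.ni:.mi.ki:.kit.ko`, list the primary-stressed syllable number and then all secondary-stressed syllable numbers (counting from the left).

primary 3, secondary 5, 7

Parse right to left into iambic (σˈσ) feet: klal (pa:.ˈni:) (mi.ˈki:) (kit.ˈko). Syllable 1 is left unfooted.
Foot heads (stressed positions): 3, 5, 7.
End Rule Leftmost: primary stress on the leftmost head = syllable 3.
Secondary stress on 5, 7: klal.pa:.ˈni:.mi.ˌki:.kit.ˌko.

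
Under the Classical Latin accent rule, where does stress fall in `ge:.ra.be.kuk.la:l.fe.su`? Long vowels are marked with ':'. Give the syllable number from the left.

5

Classical Latin: stress the penult if heavy (long vowel or closed), else the antepenult.
Weights: 5 la:l H, 6 fe L, 7 su L.
The penult (syllable 6, fe) is light, so stress falls on the antepenult (syllable 5, la:l).
Stress on syllable 5: ge:.ra.be.kuk.ˈla:l.fe.su.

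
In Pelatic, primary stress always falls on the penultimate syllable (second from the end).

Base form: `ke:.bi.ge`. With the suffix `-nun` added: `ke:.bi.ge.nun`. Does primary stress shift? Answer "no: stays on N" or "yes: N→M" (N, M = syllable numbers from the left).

Base `ke:.bi.ge` (3 syllables):
  The word has 3 syllables; the penultimate syllable (second from the end) is syllable 2 (bi).
  → primary stress on syllable 2.
Suffixed `ke:.bi.ge.nun` (4 syllables):
  The word has 4 syllables; the penultimate syllable (second from the end) is syllable 3 (ge).
  → primary stress on syllable 3.

yes: 2→3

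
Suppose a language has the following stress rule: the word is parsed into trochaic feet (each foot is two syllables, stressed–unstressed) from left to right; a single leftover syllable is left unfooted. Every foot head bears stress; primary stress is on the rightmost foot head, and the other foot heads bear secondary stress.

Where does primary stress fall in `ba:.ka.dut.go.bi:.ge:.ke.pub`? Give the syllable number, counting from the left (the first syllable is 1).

7

Parse left to right into trochaic (ˈσσ) feet: (ˈba:.ka) (ˈdut.go) (ˈbi:.ge:) (ˈke.pub).
Foot heads (stressed positions): 1, 3, 5, 7.
End Rule Rightmost: primary stress on the rightmost head = syllable 7.
Primary stress: syllable 7 → ba:.ka.dut.go.bi:.ge:.ˈke.pub.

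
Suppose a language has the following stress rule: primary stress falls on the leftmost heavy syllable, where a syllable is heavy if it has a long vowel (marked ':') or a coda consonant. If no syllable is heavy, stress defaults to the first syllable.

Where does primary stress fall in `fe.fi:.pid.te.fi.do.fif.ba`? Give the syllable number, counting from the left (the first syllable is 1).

2

Weights: 1 fe L, 2 fi: H, 3 pid H, 4 te L, 5 fi L, 6 do L, 7 fif H, 8 ba L.
Heavy syllables in the domain: 2, 3, 7. The leftmost is syllable 2 (fi:).
Primary stress: syllable 2 → fe.ˈfi:.pid.te.fi.do.fif.ba.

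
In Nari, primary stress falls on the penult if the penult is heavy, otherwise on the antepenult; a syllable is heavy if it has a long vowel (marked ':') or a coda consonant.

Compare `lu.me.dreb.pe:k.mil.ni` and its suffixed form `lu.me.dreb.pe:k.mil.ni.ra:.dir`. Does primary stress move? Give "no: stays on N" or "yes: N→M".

yes: 5→7

Base `lu.me.dreb.pe:k.mil.ni` (6 syllables):
  Weights: 4 pe:k H, 5 mil H, 6 ni L.
  The penult (syllable 5, mil) is heavy, so it takes stress.
  → primary stress on syllable 5.
Suffixed `lu.me.dreb.pe:k.mil.ni.ra:.dir` (8 syllables):
  Weights: 6 ni L, 7 ra: H, 8 dir H.
  The penult (syllable 7, ra:) is heavy, so it takes stress.
  → primary stress on syllable 7.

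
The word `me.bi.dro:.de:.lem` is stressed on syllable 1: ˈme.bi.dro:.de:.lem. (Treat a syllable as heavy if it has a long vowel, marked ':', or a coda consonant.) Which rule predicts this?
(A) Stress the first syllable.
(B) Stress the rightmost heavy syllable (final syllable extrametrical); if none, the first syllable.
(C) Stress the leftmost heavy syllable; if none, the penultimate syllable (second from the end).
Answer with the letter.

Rule A → syllable 1 ✓.
Rule B → syllable 4 (observed: 1).
Rule C → syllable 3 (observed: 1).

A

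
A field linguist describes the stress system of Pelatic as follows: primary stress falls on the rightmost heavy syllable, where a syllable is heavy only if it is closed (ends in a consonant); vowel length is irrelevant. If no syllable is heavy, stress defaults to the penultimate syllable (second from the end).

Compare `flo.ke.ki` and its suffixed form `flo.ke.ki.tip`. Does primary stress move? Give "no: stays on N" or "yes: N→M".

yes: 2→4

Base `flo.ke.ki` (3 syllables):
  Weights: 1 flo L, 2 ke L, 3 ki L.
  No heavy syllable in the domain; default to the penultimate syllable (second from the end) = syllable 2.
  → primary stress on syllable 2.
Suffixed `flo.ke.ki.tip` (4 syllables):
  Weights: 1 flo L, 2 ke L, 3 ki L, 4 tip H.
  Heavy syllables in the domain: 4. The rightmost is syllable 4 (tip).
  → primary stress on syllable 4.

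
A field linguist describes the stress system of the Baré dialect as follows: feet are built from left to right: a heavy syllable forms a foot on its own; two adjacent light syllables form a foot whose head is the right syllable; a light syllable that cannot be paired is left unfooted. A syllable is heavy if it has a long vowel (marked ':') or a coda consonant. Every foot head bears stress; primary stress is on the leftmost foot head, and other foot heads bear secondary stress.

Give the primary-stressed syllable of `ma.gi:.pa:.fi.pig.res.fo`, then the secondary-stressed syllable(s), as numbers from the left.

primary 2, secondary 3, 5, 6

Weights: 1 ma L, 2 gi: H, 3 pa: H, 4 fi L, 5 pig H, 6 res H, 7 fo L.
Parse left to right (heavy = foot alone; LL = one foot; stranded L unfooted): ma (ˈgi:) (ˈpa:) fi (ˈpig) (ˈres) fo.
Foot heads: 2, 3, 5, 6.
Primary stress on the leftmost head = syllable 2.
Secondary stress on 3, 5, 6: ma.ˈgi:.ˌpa:.fi.ˌpig.ˌres.fo.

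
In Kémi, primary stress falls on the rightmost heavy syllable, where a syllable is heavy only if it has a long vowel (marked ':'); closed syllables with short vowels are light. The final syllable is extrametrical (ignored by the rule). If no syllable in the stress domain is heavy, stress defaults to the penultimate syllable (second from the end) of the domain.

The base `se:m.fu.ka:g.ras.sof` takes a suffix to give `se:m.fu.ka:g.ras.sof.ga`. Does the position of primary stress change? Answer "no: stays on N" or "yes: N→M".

no: stays on 3

Base `se:m.fu.ka:g.ras.sof` (5 syllables):
  The final syllable (5, sof) is extrametrical; the stress domain is syllables 1–4.
  Weights: 1 se:m H, 2 fu L, 3 ka:g H, 4 ras L.
  Heavy syllables in the domain: 1, 3. The rightmost is syllable 3 (ka:g).
  → primary stress on syllable 3.
Suffixed `se:m.fu.ka:g.ras.sof.ga` (6 syllables):
  The final syllable (6, ga) is extrametrical; the stress domain is syllables 1–5.
  Weights: 1 se:m H, 2 fu L, 3 ka:g H, 4 ras L, 5 sof L.
  Heavy syllables in the domain: 1, 3. The rightmost is syllable 3 (ka:g).
  → primary stress on syllable 3.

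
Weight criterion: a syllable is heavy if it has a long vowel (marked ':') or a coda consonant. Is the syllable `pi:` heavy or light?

heavy

`pi:`: long vowel, open (no coda). Long vowel → heavy.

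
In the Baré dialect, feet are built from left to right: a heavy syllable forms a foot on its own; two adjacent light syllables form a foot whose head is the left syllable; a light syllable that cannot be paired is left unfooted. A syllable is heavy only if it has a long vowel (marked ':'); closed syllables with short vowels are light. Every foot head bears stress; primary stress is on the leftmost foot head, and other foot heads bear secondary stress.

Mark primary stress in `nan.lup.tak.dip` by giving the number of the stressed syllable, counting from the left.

1

Weights: 1 nan L, 2 lup L, 3 tak L, 4 dip L.
Parse left to right (heavy = foot alone; LL = one foot; stranded L unfooted): (ˈnan.lup) (ˈtak.dip).
Foot heads: 1, 3.
Primary stress on the leftmost head = syllable 1.
Primary stress: syllable 1 → ˈnan.lup.tak.dip.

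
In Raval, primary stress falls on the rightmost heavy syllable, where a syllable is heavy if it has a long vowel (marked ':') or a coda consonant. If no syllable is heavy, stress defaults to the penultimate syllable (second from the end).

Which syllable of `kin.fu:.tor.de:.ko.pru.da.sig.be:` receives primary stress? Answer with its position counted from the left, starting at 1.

Weights: 1 kin H, 2 fu: H, 3 tor H, 4 de: H, 5 ko L, 6 pru L, 7 da L, 8 sig H, 9 be: H.
Heavy syllables in the domain: 1, 2, 3, 4, 8, 9. The rightmost is syllable 9 (be:).
Primary stress: syllable 9 → kin.fu:.tor.de:.ko.pru.da.sig.ˈbe:.

9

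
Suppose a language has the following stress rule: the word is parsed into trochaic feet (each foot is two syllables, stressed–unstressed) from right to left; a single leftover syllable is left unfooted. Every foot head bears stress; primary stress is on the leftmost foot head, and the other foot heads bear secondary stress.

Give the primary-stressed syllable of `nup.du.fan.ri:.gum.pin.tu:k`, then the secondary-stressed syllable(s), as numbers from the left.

Parse right to left into trochaic (ˈσσ) feet: nup (ˈdu.fan) (ˈri:.gum) (ˈpin.tu:k). Syllable 1 is left unfooted.
Foot heads (stressed positions): 2, 4, 6.
End Rule Leftmost: primary stress on the leftmost head = syllable 2.
Secondary stress on 4, 6: nup.ˈdu.fan.ˌri:.gum.ˌpin.tu:k.

primary 2, secondary 4, 6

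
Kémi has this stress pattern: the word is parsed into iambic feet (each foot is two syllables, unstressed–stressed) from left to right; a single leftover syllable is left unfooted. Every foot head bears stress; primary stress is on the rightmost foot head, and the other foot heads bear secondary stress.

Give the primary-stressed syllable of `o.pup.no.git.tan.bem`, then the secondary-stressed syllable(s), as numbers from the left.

primary 6, secondary 2, 4

Parse left to right into iambic (σˈσ) feet: (o.ˈpup) (no.ˈgit) (tan.ˈbem).
Foot heads (stressed positions): 2, 4, 6.
End Rule Rightmost: primary stress on the rightmost head = syllable 6.
Secondary stress on 2, 4: o.ˌpup.no.ˌgit.tan.ˈbem.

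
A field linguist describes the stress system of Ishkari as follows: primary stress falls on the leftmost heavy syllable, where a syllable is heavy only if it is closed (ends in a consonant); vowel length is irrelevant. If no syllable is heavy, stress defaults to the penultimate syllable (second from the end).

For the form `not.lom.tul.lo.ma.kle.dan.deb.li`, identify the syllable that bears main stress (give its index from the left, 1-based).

1

Weights: 1 not H, 2 lom H, 3 tul H, 4 lo L, 5 ma L, 6 kle L, 7 dan H, 8 deb H, 9 li L.
Heavy syllables in the domain: 1, 2, 3, 7, 8. The leftmost is syllable 1 (not).
Primary stress: syllable 1 → ˈnot.lom.tul.lo.ma.kle.dan.deb.li.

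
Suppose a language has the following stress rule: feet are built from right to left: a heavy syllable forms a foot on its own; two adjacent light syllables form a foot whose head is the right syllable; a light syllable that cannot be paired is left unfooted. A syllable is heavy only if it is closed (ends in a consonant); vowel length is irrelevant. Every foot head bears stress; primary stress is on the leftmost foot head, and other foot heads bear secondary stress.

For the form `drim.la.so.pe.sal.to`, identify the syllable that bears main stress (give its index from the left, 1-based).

1

Weights: 1 drim H, 2 la L, 3 so L, 4 pe L, 5 sal H, 6 to L.
Parse right to left (heavy = foot alone; LL = one foot; stranded L unfooted): (ˈdrim) la (so.ˈpe) (ˈsal) to.
Foot heads: 1, 4, 5.
Primary stress on the leftmost head = syllable 1.
Primary stress: syllable 1 → ˈdrim.la.so.pe.sal.to.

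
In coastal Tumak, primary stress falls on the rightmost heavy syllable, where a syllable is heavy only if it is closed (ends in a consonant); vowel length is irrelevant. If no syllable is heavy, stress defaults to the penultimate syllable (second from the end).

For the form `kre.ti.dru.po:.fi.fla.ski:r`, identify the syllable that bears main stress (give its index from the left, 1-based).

Weights: 1 kre L, 2 ti L, 3 dru L, 4 po: L, 5 fi L, 6 fla L, 7 ski:r H.
Heavy syllables in the domain: 7. The rightmost is syllable 7 (ski:r).
Primary stress: syllable 7 → kre.ti.dru.po:.fi.fla.ˈski:r.

7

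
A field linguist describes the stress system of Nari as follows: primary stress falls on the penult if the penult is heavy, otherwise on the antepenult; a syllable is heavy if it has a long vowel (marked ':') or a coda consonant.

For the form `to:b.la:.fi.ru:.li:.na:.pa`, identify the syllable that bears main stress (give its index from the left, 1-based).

6

Weights: 5 li: H, 6 na: H, 7 pa L.
The penult (syllable 6, na:) is heavy, so it takes stress.
Primary stress: syllable 6 → to:b.la:.fi.ru:.li:.ˈna:.pa.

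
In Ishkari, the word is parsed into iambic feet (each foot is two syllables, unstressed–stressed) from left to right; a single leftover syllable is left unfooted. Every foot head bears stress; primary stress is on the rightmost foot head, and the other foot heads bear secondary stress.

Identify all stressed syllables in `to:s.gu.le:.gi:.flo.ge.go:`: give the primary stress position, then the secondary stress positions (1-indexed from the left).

primary 6, secondary 2, 4

Parse left to right into iambic (σˈσ) feet: (to:s.ˈgu) (le:.ˈgi:) (flo.ˈge) go:. Syllable 7 is left unfooted.
Foot heads (stressed positions): 2, 4, 6.
End Rule Rightmost: primary stress on the rightmost head = syllable 6.
Secondary stress on 2, 4: to:s.ˌgu.le:.ˌgi:.flo.ˈge.go:.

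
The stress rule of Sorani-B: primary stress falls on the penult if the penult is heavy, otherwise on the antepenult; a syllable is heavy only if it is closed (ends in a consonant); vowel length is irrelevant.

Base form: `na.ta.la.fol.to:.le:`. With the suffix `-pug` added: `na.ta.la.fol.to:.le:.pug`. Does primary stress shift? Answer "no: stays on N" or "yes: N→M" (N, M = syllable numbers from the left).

yes: 4→5

Base `na.ta.la.fol.to:.le:` (6 syllables):
  Weights: 4 fol H, 5 to: L, 6 le: L.
  The penult (syllable 5, to:) is light, so stress falls on the antepenult (syllable 4, fol).
  → primary stress on syllable 4.
Suffixed `na.ta.la.fol.to:.le:.pug` (7 syllables):
  Weights: 5 to: L, 6 le: L, 7 pug H.
  The penult (syllable 6, le:) is light, so stress falls on the antepenult (syllable 5, to:).
  → primary stress on syllable 5.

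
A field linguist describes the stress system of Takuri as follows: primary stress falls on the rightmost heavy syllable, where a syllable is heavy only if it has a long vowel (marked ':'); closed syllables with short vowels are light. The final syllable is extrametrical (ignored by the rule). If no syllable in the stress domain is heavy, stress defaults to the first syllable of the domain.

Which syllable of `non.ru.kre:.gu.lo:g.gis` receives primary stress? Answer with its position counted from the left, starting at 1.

5

The final syllable (6, gis) is extrametrical; the stress domain is syllables 1–5.
Weights: 1 non L, 2 ru L, 3 kre: H, 4 gu L, 5 lo:g H.
Heavy syllables in the domain: 3, 5. The rightmost is syllable 5 (lo:g).
Primary stress: syllable 5 → non.ru.kre:.gu.ˈlo:g.gis.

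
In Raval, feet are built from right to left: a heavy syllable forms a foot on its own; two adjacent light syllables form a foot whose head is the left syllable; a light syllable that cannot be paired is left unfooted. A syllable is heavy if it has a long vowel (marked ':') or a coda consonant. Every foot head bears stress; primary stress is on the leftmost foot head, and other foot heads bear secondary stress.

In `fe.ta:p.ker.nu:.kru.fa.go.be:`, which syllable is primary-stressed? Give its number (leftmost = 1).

Weights: 1 fe L, 2 ta:p H, 3 ker H, 4 nu: H, 5 kru L, 6 fa L, 7 go L, 8 be: H.
Parse right to left (heavy = foot alone; LL = one foot; stranded L unfooted): fe (ˈta:p) (ˈker) (ˈnu:) kru (ˈfa.go) (ˈbe:).
Foot heads: 2, 3, 4, 6, 8.
Primary stress on the leftmost head = syllable 2.
Primary stress: syllable 2 → fe.ˈta:p.ker.nu:.kru.fa.go.be:.

2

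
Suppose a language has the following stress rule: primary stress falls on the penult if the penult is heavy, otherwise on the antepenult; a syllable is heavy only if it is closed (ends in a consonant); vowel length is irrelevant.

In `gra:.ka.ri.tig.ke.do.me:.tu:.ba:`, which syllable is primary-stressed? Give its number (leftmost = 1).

7

Weights: 7 me: L, 8 tu: L, 9 ba: L.
The penult (syllable 8, tu:) is light, so stress falls on the antepenult (syllable 7, me:).
Primary stress: syllable 7 → gra:.ka.ri.tig.ke.do.ˈme:.tu:.ba:.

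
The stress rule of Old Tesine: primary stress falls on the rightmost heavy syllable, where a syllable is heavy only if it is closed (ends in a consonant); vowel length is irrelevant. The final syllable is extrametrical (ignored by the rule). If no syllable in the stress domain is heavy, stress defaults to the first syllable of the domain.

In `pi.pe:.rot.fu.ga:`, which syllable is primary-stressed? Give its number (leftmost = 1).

3

The final syllable (5, ga:) is extrametrical; the stress domain is syllables 1–4.
Weights: 1 pi L, 2 pe: L, 3 rot H, 4 fu L.
Heavy syllables in the domain: 3. The rightmost is syllable 3 (rot).
Primary stress: syllable 3 → pi.pe:.ˈrot.fu.ga:.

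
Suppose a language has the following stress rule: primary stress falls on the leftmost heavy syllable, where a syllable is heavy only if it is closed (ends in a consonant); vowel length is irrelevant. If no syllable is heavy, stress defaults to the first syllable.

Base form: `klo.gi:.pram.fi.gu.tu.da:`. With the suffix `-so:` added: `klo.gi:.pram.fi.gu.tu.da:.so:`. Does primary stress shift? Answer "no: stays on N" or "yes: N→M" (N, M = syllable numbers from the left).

Base `klo.gi:.pram.fi.gu.tu.da:` (7 syllables):
  Weights: 1 klo L, 2 gi: L, 3 pram H, 4 fi L, 5 gu L, 6 tu L, 7 da: L.
  Heavy syllables in the domain: 3. The leftmost is syllable 3 (pram).
  → primary stress on syllable 3.
Suffixed `klo.gi:.pram.fi.gu.tu.da:.so:` (8 syllables):
  Weights: 1 klo L, 2 gi: L, 3 pram H, 4 fi L, 5 gu L, 6 tu L, 7 da: L, 8 so: L.
  Heavy syllables in the domain: 3. The leftmost is syllable 3 (pram).
  → primary stress on syllable 3.

no: stays on 3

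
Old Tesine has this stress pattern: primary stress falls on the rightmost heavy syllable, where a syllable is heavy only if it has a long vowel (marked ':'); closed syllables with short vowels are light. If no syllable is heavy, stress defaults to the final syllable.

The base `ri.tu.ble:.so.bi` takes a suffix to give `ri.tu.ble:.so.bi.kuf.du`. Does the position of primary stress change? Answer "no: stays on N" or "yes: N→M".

Base `ri.tu.ble:.so.bi` (5 syllables):
  Weights: 1 ri L, 2 tu L, 3 ble: H, 4 so L, 5 bi L.
  Heavy syllables in the domain: 3. The rightmost is syllable 3 (ble:).
  → primary stress on syllable 3.
Suffixed `ri.tu.ble:.so.bi.kuf.du` (7 syllables):
  Weights: 1 ri L, 2 tu L, 3 ble: H, 4 so L, 5 bi L, 6 kuf L, 7 du L.
  Heavy syllables in the domain: 3. The rightmost is syllable 3 (ble:).
  → primary stress on syllable 3.

no: stays on 3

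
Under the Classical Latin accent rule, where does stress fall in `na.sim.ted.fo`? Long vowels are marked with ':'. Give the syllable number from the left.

3

Classical Latin: stress the penult if heavy (long vowel or closed), else the antepenult.
Weights: 2 sim H, 3 ted H, 4 fo L.
The penult (syllable 3, ted) is heavy, so it takes stress.
Stress on syllable 3: na.sim.ˈted.fo.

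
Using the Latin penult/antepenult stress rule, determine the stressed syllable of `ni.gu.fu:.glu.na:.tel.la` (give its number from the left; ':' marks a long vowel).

Classical Latin: stress the penult if heavy (long vowel or closed), else the antepenult.
Weights: 5 na: H, 6 tel H, 7 la L.
The penult (syllable 6, tel) is heavy, so it takes stress.
Stress on syllable 6: ni.gu.fu:.glu.na:.ˈtel.la.

6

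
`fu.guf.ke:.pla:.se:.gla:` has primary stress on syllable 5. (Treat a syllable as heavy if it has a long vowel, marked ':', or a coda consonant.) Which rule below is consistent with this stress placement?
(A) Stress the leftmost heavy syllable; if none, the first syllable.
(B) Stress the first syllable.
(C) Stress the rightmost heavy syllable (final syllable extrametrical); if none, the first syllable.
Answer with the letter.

C

Rule A → syllable 2 (observed: 5).
Rule B → syllable 1 (observed: 5).
Rule C → syllable 5 ✓.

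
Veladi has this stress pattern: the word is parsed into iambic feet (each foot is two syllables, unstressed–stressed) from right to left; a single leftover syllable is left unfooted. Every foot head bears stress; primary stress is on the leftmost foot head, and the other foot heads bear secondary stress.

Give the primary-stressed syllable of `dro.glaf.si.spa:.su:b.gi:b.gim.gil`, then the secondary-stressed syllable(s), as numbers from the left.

primary 2, secondary 4, 6, 8

Parse right to left into iambic (σˈσ) feet: (dro.ˈglaf) (si.ˈspa:) (su:b.ˈgi:b) (gim.ˈgil).
Foot heads (stressed positions): 2, 4, 6, 8.
End Rule Leftmost: primary stress on the leftmost head = syllable 2.
Secondary stress on 4, 6, 8: dro.ˈglaf.si.ˌspa:.su:b.ˌgi:b.gim.ˌgil.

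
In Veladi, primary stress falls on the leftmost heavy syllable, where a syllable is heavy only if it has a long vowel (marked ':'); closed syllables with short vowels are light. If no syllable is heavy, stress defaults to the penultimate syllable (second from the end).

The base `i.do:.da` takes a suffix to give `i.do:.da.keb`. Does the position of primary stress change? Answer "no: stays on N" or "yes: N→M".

no: stays on 2

Base `i.do:.da` (3 syllables):
  Weights: 1 i L, 2 do: H, 3 da L.
  Heavy syllables in the domain: 2. The leftmost is syllable 2 (do:).
  → primary stress on syllable 2.
Suffixed `i.do:.da.keb` (4 syllables):
  Weights: 1 i L, 2 do: H, 3 da L, 4 keb L.
  Heavy syllables in the domain: 2. The leftmost is syllable 2 (do:).
  → primary stress on syllable 2.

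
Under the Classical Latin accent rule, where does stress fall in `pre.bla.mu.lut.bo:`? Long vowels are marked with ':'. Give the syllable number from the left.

4

Classical Latin: stress the penult if heavy (long vowel or closed), else the antepenult.
Weights: 3 mu L, 4 lut H, 5 bo: H.
The penult (syllable 4, lut) is heavy, so it takes stress.
Stress on syllable 4: pre.bla.mu.ˈlut.bo:.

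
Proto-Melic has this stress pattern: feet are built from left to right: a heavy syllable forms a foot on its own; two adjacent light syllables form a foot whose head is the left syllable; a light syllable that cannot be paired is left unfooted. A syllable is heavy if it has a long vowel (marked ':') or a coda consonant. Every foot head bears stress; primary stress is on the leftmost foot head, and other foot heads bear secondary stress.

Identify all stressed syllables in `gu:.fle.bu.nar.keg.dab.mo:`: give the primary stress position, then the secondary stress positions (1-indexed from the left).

Weights: 1 gu: H, 2 fle L, 3 bu L, 4 nar H, 5 keg H, 6 dab H, 7 mo: H.
Parse left to right (heavy = foot alone; LL = one foot; stranded L unfooted): (ˈgu:) (ˈfle.bu) (ˈnar) (ˈkeg) (ˈdab) (ˈmo:).
Foot heads: 1, 2, 4, 5, 6, 7.
Primary stress on the leftmost head = syllable 1.
Secondary stress on 2, 4, 5, 6, 7: ˈgu:.ˌfle.bu.ˌnar.ˌkeg.ˌdab.ˌmo:.

primary 1, secondary 2, 4, 5, 6, 7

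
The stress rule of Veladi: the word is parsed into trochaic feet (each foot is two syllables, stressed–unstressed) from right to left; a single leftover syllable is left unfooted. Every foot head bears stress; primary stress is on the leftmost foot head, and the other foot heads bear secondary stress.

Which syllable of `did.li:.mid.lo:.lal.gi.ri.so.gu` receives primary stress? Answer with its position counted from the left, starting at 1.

2

Parse right to left into trochaic (ˈσσ) feet: did (ˈli:.mid) (ˈlo:.lal) (ˈgi.ri) (ˈso.gu). Syllable 1 is left unfooted.
Foot heads (stressed positions): 2, 4, 6, 8.
End Rule Leftmost: primary stress on the leftmost head = syllable 2.
Primary stress: syllable 2 → did.ˈli:.mid.lo:.lal.gi.ri.so.gu.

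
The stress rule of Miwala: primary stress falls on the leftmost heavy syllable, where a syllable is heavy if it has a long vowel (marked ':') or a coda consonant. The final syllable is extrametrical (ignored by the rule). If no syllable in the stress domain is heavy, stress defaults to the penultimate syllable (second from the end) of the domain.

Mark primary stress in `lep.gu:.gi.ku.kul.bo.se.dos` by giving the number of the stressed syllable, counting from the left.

1

The final syllable (8, dos) is extrametrical; the stress domain is syllables 1–7.
Weights: 1 lep H, 2 gu: H, 3 gi L, 4 ku L, 5 kul H, 6 bo L, 7 se L.
Heavy syllables in the domain: 1, 2, 5. The leftmost is syllable 1 (lep).
Primary stress: syllable 1 → ˈlep.gu:.gi.ku.kul.bo.se.dos.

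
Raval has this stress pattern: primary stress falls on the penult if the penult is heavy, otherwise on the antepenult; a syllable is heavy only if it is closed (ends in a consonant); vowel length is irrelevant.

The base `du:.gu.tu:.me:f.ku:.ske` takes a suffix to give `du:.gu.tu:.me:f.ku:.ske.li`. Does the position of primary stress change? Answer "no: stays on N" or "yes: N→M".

yes: 4→5

Base `du:.gu.tu:.me:f.ku:.ske` (6 syllables):
  Weights: 4 me:f H, 5 ku: L, 6 ske L.
  The penult (syllable 5, ku:) is light, so stress falls on the antepenult (syllable 4, me:f).
  → primary stress on syllable 4.
Suffixed `du:.gu.tu:.me:f.ku:.ske.li` (7 syllables):
  Weights: 5 ku: L, 6 ske L, 7 li L.
  The penult (syllable 6, ske) is light, so stress falls on the antepenult (syllable 5, ku:).
  → primary stress on syllable 5.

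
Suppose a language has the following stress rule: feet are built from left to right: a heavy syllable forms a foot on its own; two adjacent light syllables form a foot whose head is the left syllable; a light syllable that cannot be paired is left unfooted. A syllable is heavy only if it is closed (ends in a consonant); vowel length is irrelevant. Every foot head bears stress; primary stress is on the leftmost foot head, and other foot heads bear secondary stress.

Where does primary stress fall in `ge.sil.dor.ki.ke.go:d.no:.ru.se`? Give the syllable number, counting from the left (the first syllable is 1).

2

Weights: 1 ge L, 2 sil H, 3 dor H, 4 ki L, 5 ke L, 6 go:d H, 7 no: L, 8 ru L, 9 se L.
Parse left to right (heavy = foot alone; LL = one foot; stranded L unfooted): ge (ˈsil) (ˈdor) (ˈki.ke) (ˈgo:d) (ˈno:.ru) se.
Foot heads: 2, 3, 4, 6, 7.
Primary stress on the leftmost head = syllable 2.
Primary stress: syllable 2 → ge.ˈsil.dor.ki.ke.go:d.no:.ru.se.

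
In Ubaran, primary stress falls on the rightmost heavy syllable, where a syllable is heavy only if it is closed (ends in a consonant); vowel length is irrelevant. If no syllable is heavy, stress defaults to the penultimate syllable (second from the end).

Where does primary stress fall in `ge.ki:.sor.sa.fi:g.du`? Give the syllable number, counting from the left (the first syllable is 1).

Weights: 1 ge L, 2 ki: L, 3 sor H, 4 sa L, 5 fi:g H, 6 du L.
Heavy syllables in the domain: 3, 5. The rightmost is syllable 5 (fi:g).
Primary stress: syllable 5 → ge.ki:.sor.sa.ˈfi:g.du.

5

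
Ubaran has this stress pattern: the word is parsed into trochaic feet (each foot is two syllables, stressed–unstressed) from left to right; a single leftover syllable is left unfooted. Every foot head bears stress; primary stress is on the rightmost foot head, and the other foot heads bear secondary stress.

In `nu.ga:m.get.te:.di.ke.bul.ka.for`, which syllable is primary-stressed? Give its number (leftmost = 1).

Parse left to right into trochaic (ˈσσ) feet: (ˈnu.ga:m) (ˈget.te:) (ˈdi.ke) (ˈbul.ka) for. Syllable 9 is left unfooted.
Foot heads (stressed positions): 1, 3, 5, 7.
End Rule Rightmost: primary stress on the rightmost head = syllable 7.
Primary stress: syllable 7 → nu.ga:m.get.te:.di.ke.ˈbul.ka.for.

7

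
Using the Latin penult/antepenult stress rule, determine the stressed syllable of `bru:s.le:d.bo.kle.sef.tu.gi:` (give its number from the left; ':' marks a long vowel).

Classical Latin: stress the penult if heavy (long vowel or closed), else the antepenult.
Weights: 5 sef H, 6 tu L, 7 gi: H.
The penult (syllable 6, tu) is light, so stress falls on the antepenult (syllable 5, sef).
Stress on syllable 5: bru:s.le:d.bo.kle.ˈsef.tu.gi:.

5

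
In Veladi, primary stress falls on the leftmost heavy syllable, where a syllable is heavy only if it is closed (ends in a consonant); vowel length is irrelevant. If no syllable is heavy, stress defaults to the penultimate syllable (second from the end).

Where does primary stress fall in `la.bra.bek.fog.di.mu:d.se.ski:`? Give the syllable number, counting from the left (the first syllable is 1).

3

Weights: 1 la L, 2 bra L, 3 bek H, 4 fog H, 5 di L, 6 mu:d H, 7 se L, 8 ski: L.
Heavy syllables in the domain: 3, 4, 6. The leftmost is syllable 3 (bek).
Primary stress: syllable 3 → la.bra.ˈbek.fog.di.mu:d.se.ski:.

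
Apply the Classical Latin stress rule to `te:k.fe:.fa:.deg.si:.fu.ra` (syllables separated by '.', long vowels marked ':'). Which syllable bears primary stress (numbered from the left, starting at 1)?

5

Classical Latin: stress the penult if heavy (long vowel or closed), else the antepenult.
Weights: 5 si: H, 6 fu L, 7 ra L.
The penult (syllable 6, fu) is light, so stress falls on the antepenult (syllable 5, si:).
Stress on syllable 5: te:k.fe:.fa:.deg.ˈsi:.fu.ra.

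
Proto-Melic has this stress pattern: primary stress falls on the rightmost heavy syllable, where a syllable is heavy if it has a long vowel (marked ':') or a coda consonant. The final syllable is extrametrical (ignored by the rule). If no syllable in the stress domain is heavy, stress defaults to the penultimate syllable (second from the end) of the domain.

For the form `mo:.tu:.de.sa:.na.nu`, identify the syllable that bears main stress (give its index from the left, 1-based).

4

The final syllable (6, nu) is extrametrical; the stress domain is syllables 1–5.
Weights: 1 mo: H, 2 tu: H, 3 de L, 4 sa: H, 5 na L.
Heavy syllables in the domain: 1, 2, 4. The rightmost is syllable 4 (sa:).
Primary stress: syllable 4 → mo:.tu:.de.ˈsa:.na.nu.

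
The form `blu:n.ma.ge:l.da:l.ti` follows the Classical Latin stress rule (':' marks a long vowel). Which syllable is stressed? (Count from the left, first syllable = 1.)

4

Classical Latin: stress the penult if heavy (long vowel or closed), else the antepenult.
Weights: 3 ge:l H, 4 da:l H, 5 ti L.
The penult (syllable 4, da:l) is heavy, so it takes stress.
Stress on syllable 4: blu:n.ma.ge:l.ˈda:l.ti.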